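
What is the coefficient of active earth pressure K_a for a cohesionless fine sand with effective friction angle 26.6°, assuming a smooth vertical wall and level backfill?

0.381

K_a = (1 − sin φ)/(1 + sin φ) = (1 − sin 26.6°)/(1 + sin 26.6°) = 0.3814.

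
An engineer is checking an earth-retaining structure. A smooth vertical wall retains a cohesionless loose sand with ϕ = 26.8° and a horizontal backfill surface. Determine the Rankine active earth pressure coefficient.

K_a = tan²(45° − φ/2) = tan²(31.60°) = 0.3785.

0.378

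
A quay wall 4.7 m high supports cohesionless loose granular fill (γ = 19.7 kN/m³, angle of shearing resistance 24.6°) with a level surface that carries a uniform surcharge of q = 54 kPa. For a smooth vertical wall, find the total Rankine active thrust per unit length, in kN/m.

194 kN/m

K_a = tan²(45° − φ/2) = 0.4121.
Soil triangle: ½ K_a γ H² = 0.5×0.4121×19.7×4.7² = 89.68 kN/m.
Surcharge rectangle: K_a q H = 0.4121×54×4.7 = 104.6 kN/m.
Total = 89.68 + 104.6 = 194.3 kN/m.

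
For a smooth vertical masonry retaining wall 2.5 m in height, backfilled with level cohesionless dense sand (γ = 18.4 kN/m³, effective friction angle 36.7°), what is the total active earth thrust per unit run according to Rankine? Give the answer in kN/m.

K_a = tan²(45° − φ/2) = 0.2519.
P_a = ½ K_a γ H² = 0.5 × 0.2519 × 18.4 × 2.5² = 14.48 kN/m.

14.5 kN/m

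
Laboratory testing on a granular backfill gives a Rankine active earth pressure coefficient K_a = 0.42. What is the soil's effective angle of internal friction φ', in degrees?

K_a = tan²(45° − φ/2) ⇒ 45° − φ/2 = arctan(√0.42) = 32.95°.
φ = 2(45° − 32.95°) = 24.11°.

24.1°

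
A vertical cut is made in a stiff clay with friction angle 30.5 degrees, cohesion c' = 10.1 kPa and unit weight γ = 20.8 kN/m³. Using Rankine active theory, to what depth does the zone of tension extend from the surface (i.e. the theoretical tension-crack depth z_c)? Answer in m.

1.70 m

K_a = tan²(45° − 30.5°/2) = 0.3267; √K_a = 0.5715.
The active pressure is zero where K_a γ z = 2c√K_a, so z_c = 2c/(γ√K_a) = 2×10.1/(20.8×0.5715) = 1.699 m.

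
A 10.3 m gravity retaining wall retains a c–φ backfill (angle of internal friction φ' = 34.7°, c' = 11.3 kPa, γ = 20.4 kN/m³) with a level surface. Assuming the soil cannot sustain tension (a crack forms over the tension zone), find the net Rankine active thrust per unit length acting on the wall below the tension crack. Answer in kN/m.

188 kN/m

K_a = 0.2745; √K_a = 0.5239.
Tension-crack depth z_c = 2c/(γ√K_a) = 2×11.3/(20.4×0.5239) = 2.115 m.
σ_a at base = K_a γ H − 2c√K_a = 0.2745×20.4×10.3 − 2×11.3×0.5239 = 45.83 kPa.
P_a = ½ × 45.83 × (H − z_c) = 0.5×45.83×8.185 = 187.6 kN/m.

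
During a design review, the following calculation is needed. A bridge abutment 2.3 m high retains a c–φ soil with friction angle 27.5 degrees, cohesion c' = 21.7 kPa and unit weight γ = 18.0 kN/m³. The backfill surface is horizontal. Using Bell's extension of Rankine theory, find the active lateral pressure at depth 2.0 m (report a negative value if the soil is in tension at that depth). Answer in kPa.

K_a = (1 − sin φ)/(1 + sin φ) = 0.3682.
σ_a = K_a γ z − 2c√K_a = 0.3682×18.0×2.0 − 2×21.7×0.6068 = -13.08 kPa.

-13.1 kPa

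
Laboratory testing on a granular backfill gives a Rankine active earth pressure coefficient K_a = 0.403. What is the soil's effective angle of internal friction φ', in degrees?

25.2°

K_a = tan²(45° − φ/2) ⇒ 45° − φ/2 = arctan(√0.403) = 32.41°.
φ = 2(45° − 32.41°) = 25.18°.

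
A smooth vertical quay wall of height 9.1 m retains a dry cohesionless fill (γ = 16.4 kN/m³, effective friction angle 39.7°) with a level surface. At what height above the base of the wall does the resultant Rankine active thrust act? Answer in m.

3.03 m

K_a = 0.2204.
The pressure distribution is triangular, so the resultant acts at H/3 above the base = 9.1/3 = 3.033 m.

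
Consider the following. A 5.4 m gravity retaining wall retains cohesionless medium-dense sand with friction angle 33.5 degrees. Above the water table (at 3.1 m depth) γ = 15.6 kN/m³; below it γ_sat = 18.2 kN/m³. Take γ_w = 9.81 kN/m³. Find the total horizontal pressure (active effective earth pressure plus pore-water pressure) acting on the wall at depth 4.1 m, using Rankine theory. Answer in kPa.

26.2 kPa

K_a = (1 − sin φ)/(1 + sin φ) = 0.2887.
γ' = 18.2 − 9.81 = 8.390 kN/m³.
Effective vertical stress at 4.1 m: σ'_v = 15.6×3.1 + 8.390×1.000 = 56.75 kPa.
σ'_h = K_a σ'_v = 0.2887 × 56.75 = 16.38 kPa; u = γ_w × 1.000 = 9.810 kPa.
Total σ_h = 16.38 + 9.810 = 26.19 kPa.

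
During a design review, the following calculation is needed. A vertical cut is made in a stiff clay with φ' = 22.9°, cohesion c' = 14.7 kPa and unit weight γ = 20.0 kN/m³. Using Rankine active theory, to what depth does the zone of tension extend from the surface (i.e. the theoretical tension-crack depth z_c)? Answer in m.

2.22 m

K_a = tan²(45° − 22.9°/2) = 0.4398; √K_a = 0.6631.
The active pressure is zero where K_a γ z = 2c√K_a, so z_c = 2c/(γ√K_a) = 2×14.7/(20.0×0.6631) = 2.217 m.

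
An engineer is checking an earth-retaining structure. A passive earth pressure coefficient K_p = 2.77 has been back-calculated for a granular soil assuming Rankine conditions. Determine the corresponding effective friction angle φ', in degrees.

K_p = (1+sin φ)/(1−sin φ) ⇒ sin φ = (K_p − 1)/(K_p + 1) = 0.4695.
φ = arcsin(0.4695) = 28.00°.

28.0°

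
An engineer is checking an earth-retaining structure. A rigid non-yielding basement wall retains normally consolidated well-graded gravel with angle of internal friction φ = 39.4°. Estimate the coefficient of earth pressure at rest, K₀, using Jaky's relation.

0.365

K₀ = 1 − sin φ' = 1 − sin 39.4° = 0.3653.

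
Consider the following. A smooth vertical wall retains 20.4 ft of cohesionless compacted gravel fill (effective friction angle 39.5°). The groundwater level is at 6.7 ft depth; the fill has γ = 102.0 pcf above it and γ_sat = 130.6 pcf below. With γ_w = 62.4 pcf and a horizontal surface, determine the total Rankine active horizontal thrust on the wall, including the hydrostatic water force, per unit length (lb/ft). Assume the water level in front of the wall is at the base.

9870 lb/ft

K_a = tan²(45° − φ/2) = 0.2224.
γ' = 130.6 − 62.4 = 68.20 pcf. Depth below WT = 13.7 ft.
σ'_h at WT = K_a γ d_w = 152.0 psf; at base = 152.0 + K_a γ' × 13.7 = 359.8 psf.
P₁ (0–6.7 ft) = ½×152.0×6.7 = 509.2. P₂ (6.7–20.4 ft) = ½(152.0+359.8)×13.7 = 3506.
P_w = ½ γ_w h₂² = 0.5×62.4×13.7² = 5856. Total = 509.2+3506+5856 = 9871 lb/ft.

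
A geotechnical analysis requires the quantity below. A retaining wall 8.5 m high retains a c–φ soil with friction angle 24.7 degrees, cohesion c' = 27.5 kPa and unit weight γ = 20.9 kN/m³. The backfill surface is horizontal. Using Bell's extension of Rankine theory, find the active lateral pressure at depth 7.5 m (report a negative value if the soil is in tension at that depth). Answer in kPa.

K_a = (1 − sin φ)/(1 + sin φ) = 0.4106.
σ_a = K_a γ z − 2c√K_a = 0.4106×20.9×7.5 − 2×27.5×0.6408 = 29.12 kPa.

29.1 kPa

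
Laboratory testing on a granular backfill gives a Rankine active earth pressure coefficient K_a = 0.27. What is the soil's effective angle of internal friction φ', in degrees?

K_a = tan²(45° − φ/2) ⇒ 45° − φ/2 = arctan(√0.27) = 27.46°.
φ = 2(45° − 27.46°) = 35.09°.

35.1°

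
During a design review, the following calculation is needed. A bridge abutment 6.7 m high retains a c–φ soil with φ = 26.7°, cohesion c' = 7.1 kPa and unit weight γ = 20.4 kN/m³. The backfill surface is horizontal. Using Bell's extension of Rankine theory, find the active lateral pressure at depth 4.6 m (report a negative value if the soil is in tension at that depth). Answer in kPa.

26.9 kPa

K_a = (1 − sin φ)/(1 + sin φ) = 0.3800.
σ_a = K_a γ z − 2c√K_a = 0.3800×20.4×4.6 − 2×7.1×0.6164 = 26.90 kPa.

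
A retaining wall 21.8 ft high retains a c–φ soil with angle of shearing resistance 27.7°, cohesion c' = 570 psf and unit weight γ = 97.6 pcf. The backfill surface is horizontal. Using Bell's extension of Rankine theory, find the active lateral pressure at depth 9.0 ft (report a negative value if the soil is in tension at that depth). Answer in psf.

K_a = (1 − sin φ)/(1 + sin φ) = 0.3653.
σ_a = K_a γ z − 2c√K_a = 0.3653×97.6×9.0 − 2×570×0.6044 = -368.1 psf.

-368 psf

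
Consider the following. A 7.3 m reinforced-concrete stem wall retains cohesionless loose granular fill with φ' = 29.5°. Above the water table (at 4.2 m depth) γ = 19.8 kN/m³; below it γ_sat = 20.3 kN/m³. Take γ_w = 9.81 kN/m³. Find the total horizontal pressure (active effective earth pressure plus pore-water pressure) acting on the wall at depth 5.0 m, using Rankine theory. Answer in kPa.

39.0 kPa

K_a = (1 − sin φ)/(1 + sin φ) = 0.3401.
γ' = 20.3 − 9.81 = 10.49 kN/m³.
Effective vertical stress at 5.0 m: σ'_v = 19.8×4.2 + 10.49×0.800 = 91.55 kPa.
σ'_h = K_a σ'_v = 0.3401 × 91.55 = 31.14 kPa; u = γ_w × 0.800 = 7.848 kPa.
Total σ_h = 31.14 + 7.848 = 38.99 kPa.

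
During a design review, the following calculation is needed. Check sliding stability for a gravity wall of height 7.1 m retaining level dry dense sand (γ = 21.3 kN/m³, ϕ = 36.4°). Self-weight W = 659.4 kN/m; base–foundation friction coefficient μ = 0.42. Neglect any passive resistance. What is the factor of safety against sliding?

2.02

K_a = tan²(45° − 36.4°/2) = 0.2552.
P_a = ½K_aγH² = 0.5×0.2552×21.3×7.1² = 137.0 kN/m, acting at H/3 = 2.367 m above the base.
FS_sliding = μW / P_a = 0.42×659.4 / 137.0 = 2.022.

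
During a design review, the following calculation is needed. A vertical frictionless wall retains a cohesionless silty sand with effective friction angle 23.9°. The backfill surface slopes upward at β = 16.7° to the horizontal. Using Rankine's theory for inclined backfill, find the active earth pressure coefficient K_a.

K_a = cos β · (cos β − √(cos²β − cos²φ)) / (cos β + √(cos²β − cos²φ)).
cos β = 0.9578, cos φ = 0.9143, √(cos²β − cos²φ) = 0.2856.
K_a = 0.9578 × (0.9578 − 0.2856)/(0.9578 + 0.2856) = 0.5178.

0.518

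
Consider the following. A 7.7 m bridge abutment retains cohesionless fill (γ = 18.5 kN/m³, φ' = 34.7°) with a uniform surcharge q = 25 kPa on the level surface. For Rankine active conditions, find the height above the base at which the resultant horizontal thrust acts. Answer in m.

K_a = 0.2745.
Triangular part P₁ = ½K_aγH² = 150.5 at H/3 = 2.567 m; rectangular part P₂ = K_a q H = 52.84 at H/2 = 3.850 m.
ȳ = (P₁·2.567 + P₂·3.850)/(P₁+P₂) = 2.900 m.

2.90 m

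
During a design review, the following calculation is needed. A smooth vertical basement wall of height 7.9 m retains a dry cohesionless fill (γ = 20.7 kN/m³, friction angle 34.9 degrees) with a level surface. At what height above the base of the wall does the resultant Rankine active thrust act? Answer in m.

2.63 m

K_a = 0.2721.
The pressure distribution is triangular, so the resultant acts at H/3 above the base = 7.9/3 = 2.633 m.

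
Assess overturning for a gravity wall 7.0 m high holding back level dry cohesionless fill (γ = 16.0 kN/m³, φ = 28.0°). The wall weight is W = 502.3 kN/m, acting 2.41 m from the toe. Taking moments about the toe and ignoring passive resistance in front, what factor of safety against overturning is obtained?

3.67

K_a = tan²(45° − 28.0°/2) = 0.3610.
P_a = ½K_aγH² = 0.5×0.3610×16.0×7.0² = 141.5 kN/m, acting at H/3 = 2.333 m above the base.
Overturning moment M_o = P_a × H/3 = 141.5 × 2.333 = 330.2.
Resisting moment M_r = W × 2.41 = 502.3 × 2.41 = 1211.
FS_overturning = M_r/M_o = 1211/330.2 = 3.666.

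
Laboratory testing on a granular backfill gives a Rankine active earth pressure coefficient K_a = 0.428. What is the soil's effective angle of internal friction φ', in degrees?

K_a = tan²(45° − φ/2) ⇒ 45° − φ/2 = arctan(√0.428) = 33.19°.
φ = 2(45° − 33.19°) = 23.61°.

23.6°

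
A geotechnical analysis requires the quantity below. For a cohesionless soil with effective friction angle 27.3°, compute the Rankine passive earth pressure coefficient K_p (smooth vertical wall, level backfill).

K_p = (1 + sin φ)/(1 − sin φ) = tan²(45° + 27.3°/2) = 2.694.

2.69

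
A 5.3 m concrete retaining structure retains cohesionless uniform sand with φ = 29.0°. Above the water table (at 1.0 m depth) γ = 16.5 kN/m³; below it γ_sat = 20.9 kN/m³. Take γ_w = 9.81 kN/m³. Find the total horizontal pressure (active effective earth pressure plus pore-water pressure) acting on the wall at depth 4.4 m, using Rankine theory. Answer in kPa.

52.2 kPa

K_a = (1 − sin φ)/(1 + sin φ) = 0.3470.
γ' = 20.9 − 9.81 = 11.09 kN/m³.
Effective vertical stress at 4.4 m: σ'_v = 16.5×1.0 + 11.09×3.40 = 54.21 kPa.
σ'_h = K_a σ'_v = 0.3470 × 54.21 = 18.81 kPa; u = γ_w × 3.40 = 33.35 kPa.
Total σ_h = 18.81 + 33.35 = 52.16 kPa.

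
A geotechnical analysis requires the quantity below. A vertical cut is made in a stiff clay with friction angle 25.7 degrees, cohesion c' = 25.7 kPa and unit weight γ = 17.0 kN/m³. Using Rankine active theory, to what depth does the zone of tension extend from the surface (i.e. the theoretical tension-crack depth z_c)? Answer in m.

K_a = tan²(45° − 25.7°/2) = 0.3950; √K_a = 0.6285.
The active pressure is zero where K_a γ z = 2c√K_a, so z_c = 2c/(γ√K_a) = 2×25.7/(17.0×0.6285) = 4.811 m.

4.81 m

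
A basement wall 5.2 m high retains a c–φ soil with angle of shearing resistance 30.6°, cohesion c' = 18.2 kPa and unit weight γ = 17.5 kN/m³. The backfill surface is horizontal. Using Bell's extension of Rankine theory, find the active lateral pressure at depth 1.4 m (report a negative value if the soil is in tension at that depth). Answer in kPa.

K_a = (1 − sin φ)/(1 + sin φ) = 0.3253.
σ_a = K_a γ z − 2c√K_a = 0.3253×17.5×1.4 − 2×18.2×0.5704 = -12.79 kPa.

-12.8 kPa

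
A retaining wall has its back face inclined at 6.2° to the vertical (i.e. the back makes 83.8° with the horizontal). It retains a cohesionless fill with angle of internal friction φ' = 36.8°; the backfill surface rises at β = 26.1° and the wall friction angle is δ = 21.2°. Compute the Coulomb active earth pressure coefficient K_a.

K_a = sin²(α+φ) / [sin²α · sin(α−δ) · (1 + √{sin(φ+δ)sin(φ−β) / (sin(α−δ)sin(α+β))})²].
With α = 83.8°, φ = 36.8°, δ = 21.2°, β = 26.1°: K_a = 0.4104.

0.410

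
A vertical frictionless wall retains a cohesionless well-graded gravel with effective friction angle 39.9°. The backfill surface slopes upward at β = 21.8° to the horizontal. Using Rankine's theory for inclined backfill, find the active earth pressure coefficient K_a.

K_a = cos β · (cos β − √(cos²β − cos²φ)) / (cos β + √(cos²β − cos²φ)).
cos β = 0.9285, cos φ = 0.7672, √(cos²β − cos²φ) = 0.5230.
K_a = 0.9285 × (0.9285 − 0.5230)/(0.9285 + 0.5230) = 0.2594.

0.259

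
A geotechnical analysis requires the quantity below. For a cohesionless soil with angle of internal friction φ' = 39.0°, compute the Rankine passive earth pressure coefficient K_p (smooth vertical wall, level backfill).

4.40

K_p = (1 + sin φ)/(1 − sin φ) = tan²(45° + 39.0°/2) = 4.395.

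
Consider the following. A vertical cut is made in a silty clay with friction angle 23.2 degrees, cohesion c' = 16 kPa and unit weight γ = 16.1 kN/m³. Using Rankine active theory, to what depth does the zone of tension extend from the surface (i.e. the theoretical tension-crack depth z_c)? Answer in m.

K_a = tan²(45° − 23.2°/2) = 0.4348; √K_a = 0.6594.
The active pressure is zero where K_a γ z = 2c√K_a, so z_c = 2c/(γ√K_a) = 2×16/(16.1×0.6594) = 3.014 m.

3.01 m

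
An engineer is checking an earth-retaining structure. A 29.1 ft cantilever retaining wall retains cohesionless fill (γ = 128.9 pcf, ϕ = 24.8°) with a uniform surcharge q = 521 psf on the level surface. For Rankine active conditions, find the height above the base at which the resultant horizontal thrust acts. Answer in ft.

K_a = 0.4090.
Triangular part P₁ = ½K_aγH² = 22320 at H/3 = 9.700 ft; rectangular part P₂ = K_a q H = 6201 at H/2 = 14.55 ft.
ȳ = (P₁·9.700 + P₂·14.55)/(P₁+P₂) = 10.75 ft.

10.8 ft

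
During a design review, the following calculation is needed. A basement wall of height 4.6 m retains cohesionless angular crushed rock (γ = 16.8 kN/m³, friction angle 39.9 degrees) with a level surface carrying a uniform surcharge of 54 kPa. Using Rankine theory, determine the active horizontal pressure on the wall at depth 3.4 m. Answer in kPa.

24.3 kPa

K_a = (1 − sin φ)/(1 + sin φ) = 0.2184.
σ_v = γz + q = 16.8 × 3.4 + 54 = 111.1 kPa.
σ_h = K_a σ_v = 0.2184 × 111.1 = 24.27 kPa.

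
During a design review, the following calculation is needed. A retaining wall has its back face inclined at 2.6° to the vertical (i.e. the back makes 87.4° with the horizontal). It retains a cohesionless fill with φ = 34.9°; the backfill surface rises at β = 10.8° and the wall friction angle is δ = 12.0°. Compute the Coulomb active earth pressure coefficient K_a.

0.305

K_a = sin²(α+φ) / [sin²α · sin(α−δ) · (1 + √{sin(φ+δ)sin(φ−β) / (sin(α−δ)sin(α+β))})²].
With α = 87.4°, φ = 34.9°, δ = 12.0°, β = 10.8°: K_a = 0.3048.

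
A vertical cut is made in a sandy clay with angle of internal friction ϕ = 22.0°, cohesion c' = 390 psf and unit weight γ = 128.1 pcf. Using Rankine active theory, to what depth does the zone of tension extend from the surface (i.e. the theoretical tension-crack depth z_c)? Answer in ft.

9.03 ft

K_a = tan²(45° − 22.0°/2) = 0.4550; √K_a = 0.6745.
The active pressure is zero where K_a γ z = 2c√K_a, so z_c = 2c/(γ√K_a) = 2×390/(128.1×0.6745) = 9.027 ft.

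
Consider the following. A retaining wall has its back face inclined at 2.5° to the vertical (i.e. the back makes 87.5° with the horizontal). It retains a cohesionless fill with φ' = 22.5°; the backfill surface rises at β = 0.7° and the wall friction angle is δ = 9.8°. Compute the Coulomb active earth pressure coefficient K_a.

0.430

K_a = sin²(α+φ) / [sin²α · sin(α−δ) · (1 + √{sin(φ+δ)sin(φ−β) / (sin(α−δ)sin(α+β))})²].
With α = 87.5°, φ = 22.5°, δ = 9.8°, β = 0.7°: K_a = 0.4302.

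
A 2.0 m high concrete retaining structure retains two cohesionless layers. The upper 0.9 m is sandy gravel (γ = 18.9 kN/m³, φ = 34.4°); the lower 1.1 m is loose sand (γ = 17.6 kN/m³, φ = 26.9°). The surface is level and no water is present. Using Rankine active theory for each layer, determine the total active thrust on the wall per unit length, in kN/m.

13.2 kN/m

K_a1 = tan²(45°−34.4°/2) = 0.2780; K_a2 = tan²(45°−26.9°/2) = 0.3770.
Layer 1: σ at base = K_a1 γ₁ h₁ = 4.728 kPa; P₁ = ½×4.728×0.9 = 2.128.
Layer 2: σ_v at top = γ₁h₁ = 17.01; σ_h top = K_a2×17.01 = 6.413; σ_h base = K_a2×(17.01+17.6×1.1) = 13.71.
P₂ = ½(6.413+13.71)×1.1 = 11.07. Total P_a = 2.128+11.07 = 13.20 kN/m.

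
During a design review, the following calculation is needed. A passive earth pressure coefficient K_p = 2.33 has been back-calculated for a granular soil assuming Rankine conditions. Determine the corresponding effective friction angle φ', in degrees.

K_p = (1+sin φ)/(1−sin φ) ⇒ sin φ = (K_p − 1)/(K_p + 1) = 0.3994.
φ = arcsin(0.3994) = 23.54°.

23.5°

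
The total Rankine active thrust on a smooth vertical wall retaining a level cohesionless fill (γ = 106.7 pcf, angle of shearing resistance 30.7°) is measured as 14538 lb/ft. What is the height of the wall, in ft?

29.0 ft

K_a = 0.3240. P_a = ½ K_a γ H² ⇒ H = √(2P_a/(K_a γ)).
H = √(2×14538/(0.3240×106.7)) = 29.00 ft.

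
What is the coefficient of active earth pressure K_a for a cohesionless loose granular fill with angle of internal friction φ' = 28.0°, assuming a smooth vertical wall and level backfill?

K_a = tan²(45° − φ/2) = tan²(31.00°) = 0.3610.

0.361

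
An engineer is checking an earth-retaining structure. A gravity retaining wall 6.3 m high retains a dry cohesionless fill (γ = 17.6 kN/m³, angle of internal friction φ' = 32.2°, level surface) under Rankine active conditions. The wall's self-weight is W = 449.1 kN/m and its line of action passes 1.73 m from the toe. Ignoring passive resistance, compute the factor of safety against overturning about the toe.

K_a = tan²(45° − 32.2°/2) = 0.3047.
P_a = ½K_aγH² = 0.5×0.3047×17.6×6.3² = 106.4 kN/m, acting at H/3 = 2.100 m above the base.
Overturning moment M_o = P_a × H/3 = 106.4 × 2.100 = 223.5.
Resisting moment M_r = W × 1.73 = 449.1 × 1.73 = 776.9.
FS_overturning = M_r/M_o = 776.9/223.5 = 3.476.

3.48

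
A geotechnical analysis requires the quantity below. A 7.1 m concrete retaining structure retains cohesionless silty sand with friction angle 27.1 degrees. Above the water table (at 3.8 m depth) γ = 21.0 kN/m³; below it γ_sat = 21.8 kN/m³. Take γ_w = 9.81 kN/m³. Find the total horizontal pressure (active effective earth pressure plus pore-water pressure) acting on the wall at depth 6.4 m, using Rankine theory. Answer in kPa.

67.0 kPa

K_a = (1 − sin φ)/(1 + sin φ) = 0.3741.
γ' = 21.8 − 9.81 = 11.99 kN/m³.
Effective vertical stress at 6.4 m: σ'_v = 21.0×3.8 + 11.99×2.60 = 111.0 kPa.
σ'_h = K_a σ'_v = 0.3741 × 111.0 = 41.51 kPa; u = γ_w × 2.60 = 25.51 kPa.
Total σ_h = 41.51 + 25.51 = 67.02 kPa.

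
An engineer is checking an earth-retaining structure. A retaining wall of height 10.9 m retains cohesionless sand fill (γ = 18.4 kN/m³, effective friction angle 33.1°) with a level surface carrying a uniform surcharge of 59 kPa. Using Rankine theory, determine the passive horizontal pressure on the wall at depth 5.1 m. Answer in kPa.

K_p = (1 + sin φ)/(1 − sin φ) = 3.406.
σ_v = γz + q = 18.4 × 5.1 + 59 = 152.8 kPa.
σ_h = K_p σ_v = 3.406 × 152.8 = 520.6 kPa.

521 kPa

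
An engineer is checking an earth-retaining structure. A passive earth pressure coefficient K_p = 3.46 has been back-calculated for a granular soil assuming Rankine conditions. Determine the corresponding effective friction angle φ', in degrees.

K_p = (1+sin φ)/(1−sin φ) ⇒ sin φ = (K_p − 1)/(K_p + 1) = 0.5516.
φ = arcsin(0.5516) = 33.47°.

33.5°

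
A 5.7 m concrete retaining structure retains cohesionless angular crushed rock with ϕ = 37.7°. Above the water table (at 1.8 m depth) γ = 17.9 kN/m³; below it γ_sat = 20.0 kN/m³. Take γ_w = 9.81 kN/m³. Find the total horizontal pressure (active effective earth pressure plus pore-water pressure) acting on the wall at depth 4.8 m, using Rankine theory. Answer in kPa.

K_a = (1 − sin φ)/(1 + sin φ) = 0.2411.
γ' = 20.0 − 9.81 = 10.19 kN/m³.
Effective vertical stress at 4.8 m: σ'_v = 17.9×1.8 + 10.19×3.00 = 62.79 kPa.
σ'_h = K_a σ'_v = 0.2411 × 62.79 = 15.14 kPa; u = γ_w × 3.00 = 29.43 kPa.
Total σ_h = 15.14 + 29.43 = 44.57 kPa.

44.6 kPa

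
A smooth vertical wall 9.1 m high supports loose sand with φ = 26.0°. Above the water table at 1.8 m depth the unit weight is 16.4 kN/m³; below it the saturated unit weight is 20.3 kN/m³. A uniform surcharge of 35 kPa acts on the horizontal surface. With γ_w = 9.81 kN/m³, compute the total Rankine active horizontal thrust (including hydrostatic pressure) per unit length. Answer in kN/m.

589 kN/m

K_a = tan²(45° − φ/2) = 0.3905.
γ' = 20.3 − 9.81 = 10.49 kN/m³. h₂ = H − d_w = 7.3 m.
σ'_h: at surface K_a·q = 13.67; at WT K_a(q+γd_w) = 25.19; at base K_a(q+γd_w+γ'h₂) = 55.09 kPa.
P₁ = ½(13.67+25.19)×1.8 = 34.97; P₂ = ½(25.19+55.09)×7.3 = 293.0; P_w = ½γ_w h₂² = 261.4.
Total = 34.97+293.0+261.4 = 589.4 kN/m.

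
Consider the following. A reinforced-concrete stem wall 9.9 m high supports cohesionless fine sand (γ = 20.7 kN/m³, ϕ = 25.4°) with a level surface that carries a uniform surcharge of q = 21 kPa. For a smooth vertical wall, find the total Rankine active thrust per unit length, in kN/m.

488 kN/m

K_a = tan²(45° − φ/2) = 0.3996.
Soil triangle: ½ K_a γ H² = 0.5×0.3996×20.7×9.9² = 405.4 kN/m.
Surcharge rectangle: K_a q H = 0.3996×21×9.9 = 83.09 kN/m.
Total = 405.4 + 83.09 = 488.5 kN/m.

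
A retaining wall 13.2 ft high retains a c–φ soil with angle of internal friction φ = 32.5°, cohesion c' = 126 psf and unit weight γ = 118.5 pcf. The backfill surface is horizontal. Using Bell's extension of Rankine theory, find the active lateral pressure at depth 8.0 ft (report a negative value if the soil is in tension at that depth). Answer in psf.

147 psf

K_a = (1 − sin φ)/(1 + sin φ) = 0.3010.
σ_a = K_a γ z − 2c√K_a = 0.3010×118.5×8.0 − 2×126×0.5486 = 147.1 psf.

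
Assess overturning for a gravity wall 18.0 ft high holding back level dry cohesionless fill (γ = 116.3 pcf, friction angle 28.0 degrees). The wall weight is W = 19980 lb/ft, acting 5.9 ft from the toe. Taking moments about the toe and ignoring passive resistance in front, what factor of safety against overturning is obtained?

K_a = tan²(45° − 28.0°/2) = 0.3610.
P_a = ½K_aγH² = 0.5×0.3610×116.3×18.0² = 6802 lb/ft, acting at H/3 = 6.000 ft above the base.
Overturning moment M_o = P_a × H/3 = 6802 × 6.000 = 40810.
Resisting moment M_r = W × 5.9 = 19980 × 5.9 = 117900.
FS_overturning = M_r/M_o = 117900/40810 = 2.888.

2.89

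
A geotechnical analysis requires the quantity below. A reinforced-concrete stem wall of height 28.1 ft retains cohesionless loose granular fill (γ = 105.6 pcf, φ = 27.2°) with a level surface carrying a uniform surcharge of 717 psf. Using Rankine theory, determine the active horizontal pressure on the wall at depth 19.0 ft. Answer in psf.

K_a = (1 − sin φ)/(1 + sin φ) = 0.3726.
σ_v = γz + q = 105.6 × 19.0 + 717 = 2723 psf.
σ_h = K_a σ_v = 0.3726 × 2723 = 1015 psf.

1010 psf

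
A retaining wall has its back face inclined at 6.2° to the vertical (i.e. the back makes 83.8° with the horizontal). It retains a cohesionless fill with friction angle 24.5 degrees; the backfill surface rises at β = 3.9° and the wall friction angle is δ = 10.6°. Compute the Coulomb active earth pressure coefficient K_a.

0.447

K_a = sin²(α+φ) / [sin²α · sin(α−δ) · (1 + √{sin(φ+δ)sin(φ−β) / (sin(α−δ)sin(α+β))})²].
With α = 83.8°, φ = 24.5°, δ = 10.6°, β = 3.9°: K_a = 0.4470.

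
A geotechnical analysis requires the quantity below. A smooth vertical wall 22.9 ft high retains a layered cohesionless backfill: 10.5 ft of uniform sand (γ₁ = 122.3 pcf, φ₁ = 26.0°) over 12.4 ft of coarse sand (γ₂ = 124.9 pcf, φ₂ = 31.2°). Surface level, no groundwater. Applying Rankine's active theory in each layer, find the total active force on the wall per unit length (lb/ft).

10700 lb/ft

K_a1 = tan²(45°−26.0°/2) = 0.3905; K_a2 = tan²(45°−31.2°/2) = 0.3175.
Layer 1: σ at base = K_a1 γ₁ h₁ = 501.4 psf; P₁ = ½×501.4×10.5 = 2632.
Layer 2: σ_v at top = γ₁h₁ = 1284; σ_h top = K_a2×1284 = 407.7; σ_h base = K_a2×(1284+124.9×12.4) = 899.4.
P₂ = ½(407.7+899.4)×12.4 = 8104. Total P_a = 2632+8104 = 10740 lb/ft.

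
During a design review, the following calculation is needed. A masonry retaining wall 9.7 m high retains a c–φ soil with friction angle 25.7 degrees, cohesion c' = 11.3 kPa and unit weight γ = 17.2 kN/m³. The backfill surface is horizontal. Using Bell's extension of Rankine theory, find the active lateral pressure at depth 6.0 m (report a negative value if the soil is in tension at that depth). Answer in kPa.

26.6 kPa

K_a = (1 − sin φ)/(1 + sin φ) = 0.3950.
σ_a = K_a γ z − 2c√K_a = 0.3950×17.2×6.0 − 2×11.3×0.6285 = 26.56 kPa.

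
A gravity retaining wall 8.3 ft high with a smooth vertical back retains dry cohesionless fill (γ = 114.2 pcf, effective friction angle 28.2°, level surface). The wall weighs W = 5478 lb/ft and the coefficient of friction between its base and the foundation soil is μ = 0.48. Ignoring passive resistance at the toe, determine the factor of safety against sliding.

K_a = tan²(45° − 28.2°/2) = 0.3582.
P_a = ½K_aγH² = 0.5×0.3582×114.2×8.3² = 1409 lb/ft, acting at H/3 = 2.767 ft above the base.
FS_sliding = μW / P_a = 0.48×5478 / 1409 = 1.866.

1.87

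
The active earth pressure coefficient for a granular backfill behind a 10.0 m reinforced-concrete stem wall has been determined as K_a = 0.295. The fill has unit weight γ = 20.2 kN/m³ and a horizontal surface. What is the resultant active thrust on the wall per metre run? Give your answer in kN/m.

298 kN/m

P = ½ K_a γ H² = 0.5 × 0.295 × 20.2 × 10.0² = 297.9 kN/m.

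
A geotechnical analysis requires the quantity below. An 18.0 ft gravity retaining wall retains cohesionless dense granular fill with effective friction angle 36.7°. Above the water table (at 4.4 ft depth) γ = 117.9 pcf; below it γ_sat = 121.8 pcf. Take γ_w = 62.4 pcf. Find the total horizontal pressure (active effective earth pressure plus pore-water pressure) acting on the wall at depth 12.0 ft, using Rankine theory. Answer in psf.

719 psf

K_a = (1 − sin φ)/(1 + sin φ) = 0.2519.
γ' = 121.8 − 62.4 = 59.40 pcf.
Effective vertical stress at 12.0 ft: σ'_v = 117.9×4.4 + 59.40×7.60 = 970.2 psf.
σ'_h = K_a σ'_v = 0.2519 × 970.2 = 244.4 psf; u = γ_w × 7.60 = 474.2 psf.
Total σ_h = 244.4 + 474.2 = 718.6 psf.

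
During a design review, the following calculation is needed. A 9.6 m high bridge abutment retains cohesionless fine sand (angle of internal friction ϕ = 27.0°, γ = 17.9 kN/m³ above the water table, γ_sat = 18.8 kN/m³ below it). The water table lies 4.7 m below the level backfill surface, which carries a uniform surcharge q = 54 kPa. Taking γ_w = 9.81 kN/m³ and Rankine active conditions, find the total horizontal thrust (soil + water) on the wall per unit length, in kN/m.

582 kN/m

K_a = tan²(45° − φ/2) = 0.3755.
γ' = 18.8 − 9.81 = 8.990 kN/m³. h₂ = H − d_w = 4.9 m.
σ'_h: at surface K_a·q = 20.28; at WT K_a(q+γd_w) = 51.87; at base K_a(q+γd_w+γ'h₂) = 68.41 kPa.
P₁ = ½(20.28+51.87)×4.7 = 169.6; P₂ = ½(51.87+68.41)×4.9 = 294.7; P_w = ½γ_w h₂² = 117.8.
Total = 169.6+294.7+117.8 = 582.0 kN/m.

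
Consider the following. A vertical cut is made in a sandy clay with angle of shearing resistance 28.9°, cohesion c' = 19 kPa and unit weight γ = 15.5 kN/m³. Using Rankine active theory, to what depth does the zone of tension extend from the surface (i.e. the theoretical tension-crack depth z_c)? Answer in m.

K_a = tan²(45° − 28.9°/2) = 0.3484; √K_a = 0.5902.
The active pressure is zero where K_a γ z = 2c√K_a, so z_c = 2c/(γ√K_a) = 2×19/(15.5×0.5902) = 4.154 m.

4.15 m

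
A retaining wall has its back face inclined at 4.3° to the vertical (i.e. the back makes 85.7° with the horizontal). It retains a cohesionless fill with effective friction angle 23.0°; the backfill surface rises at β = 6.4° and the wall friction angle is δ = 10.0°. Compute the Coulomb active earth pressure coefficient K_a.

K_a = sin²(α+φ) / [sin²α · sin(α−δ) · (1 + √{sin(φ+δ)sin(φ−β) / (sin(α−δ)sin(α+β))})²].
With α = 85.7°, φ = 23.0°, δ = 10.0°, β = 6.4°: K_a = 0.4745.

0.474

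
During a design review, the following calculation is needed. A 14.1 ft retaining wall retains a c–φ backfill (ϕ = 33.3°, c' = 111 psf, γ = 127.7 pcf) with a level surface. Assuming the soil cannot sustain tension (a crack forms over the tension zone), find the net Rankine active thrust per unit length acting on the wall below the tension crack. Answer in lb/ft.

K_a = 0.2911; √K_a = 0.5396.
Tension-crack depth z_c = 2c/(γ√K_a) = 2×111/(127.7×0.5396) = 3.222 ft.
σ_a at base = K_a γ H − 2c√K_a = 0.2911×127.7×14.1 − 2×111×0.5396 = 404.4 psf.
P_a = ½ × 404.4 × (H − z_c) = 0.5×404.4×10.88 = 2200 lb/ft.

2200 lb/ft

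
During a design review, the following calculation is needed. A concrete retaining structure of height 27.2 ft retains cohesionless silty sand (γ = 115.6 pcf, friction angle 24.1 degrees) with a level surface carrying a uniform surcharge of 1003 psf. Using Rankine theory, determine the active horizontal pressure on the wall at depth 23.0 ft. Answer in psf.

1540 psf

K_a = (1 − sin φ)/(1 + sin φ) = 0.4201.
σ_v = γz + q = 115.6 × 23.0 + 1003 = 3662 psf.
σ_h = K_a σ_v = 0.4201 × 3662 = 1538 psf.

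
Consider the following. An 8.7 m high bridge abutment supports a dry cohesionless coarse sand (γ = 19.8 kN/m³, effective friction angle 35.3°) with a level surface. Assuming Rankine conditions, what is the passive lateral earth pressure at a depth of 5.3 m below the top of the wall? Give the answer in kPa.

392 kPa

K_p = (1 + sin φ)/(1 − sin φ) = 3.738.
σ_h = K_p γ z = 3.738 × 19.8 × 5.3 = 392.2 kPa.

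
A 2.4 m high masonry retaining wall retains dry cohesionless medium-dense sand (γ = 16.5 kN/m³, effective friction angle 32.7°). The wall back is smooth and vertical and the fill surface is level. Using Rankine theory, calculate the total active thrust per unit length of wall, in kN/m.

14.2 kN/m

K_a = tan²(45° − φ/2) = 0.2985.
P_a = ½ K_a γ H² = 0.5 × 0.2985 × 16.5 × 2.4² = 14.18 kN/m.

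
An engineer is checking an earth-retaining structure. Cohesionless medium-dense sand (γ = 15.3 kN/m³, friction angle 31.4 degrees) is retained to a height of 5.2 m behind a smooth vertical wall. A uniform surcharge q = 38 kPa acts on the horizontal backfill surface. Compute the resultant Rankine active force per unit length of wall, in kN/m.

K_a = tan²(45° − φ/2) = 0.3149.
Soil triangle: ½ K_a γ H² = 0.5×0.3149×15.3×5.2² = 65.14 kN/m.
Surcharge rectangle: K_a q H = 0.3149×38×5.2 = 62.23 kN/m.
Total = 65.14 + 62.23 = 127.4 kN/m.

127 kN/m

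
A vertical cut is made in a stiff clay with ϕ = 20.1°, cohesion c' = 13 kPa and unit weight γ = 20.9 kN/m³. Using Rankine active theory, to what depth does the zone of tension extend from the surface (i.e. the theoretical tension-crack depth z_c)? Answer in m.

1.78 m

K_a = tan²(45° − 20.1°/2) = 0.4885; √K_a = 0.6989.
The active pressure is zero where K_a γ z = 2c√K_a, so z_c = 2c/(γ√K_a) = 2×13/(20.9×0.6989) = 1.780 m.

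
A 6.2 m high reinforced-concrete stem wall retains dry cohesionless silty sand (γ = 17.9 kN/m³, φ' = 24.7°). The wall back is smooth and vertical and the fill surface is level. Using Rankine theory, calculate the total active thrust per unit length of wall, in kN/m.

141 kN/m

K_a = tan²(45° − φ/2) = 0.4106.
P_a = ½ K_a γ H² = 0.5 × 0.4106 × 17.9 × 6.2² = 141.3 kN/m.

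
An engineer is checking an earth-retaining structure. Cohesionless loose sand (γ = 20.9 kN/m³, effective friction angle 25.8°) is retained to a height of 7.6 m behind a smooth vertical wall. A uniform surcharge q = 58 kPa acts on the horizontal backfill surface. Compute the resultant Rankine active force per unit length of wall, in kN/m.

411 kN/m

K_a = tan²(45° − φ/2) = 0.3935.
Soil triangle: ½ K_a γ H² = 0.5×0.3935×20.9×7.6² = 237.5 kN/m.
Surcharge rectangle: K_a q H = 0.3935×58×7.6 = 173.5 kN/m.
Total = 237.5 + 173.5 = 411.0 kN/m.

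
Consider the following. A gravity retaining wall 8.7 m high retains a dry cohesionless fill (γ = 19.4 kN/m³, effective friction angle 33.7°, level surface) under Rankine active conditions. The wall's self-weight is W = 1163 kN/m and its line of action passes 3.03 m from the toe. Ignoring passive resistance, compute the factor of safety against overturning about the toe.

K_a = tan²(45° − 33.7°/2) = 0.2863.
P_a = ½K_aγH² = 0.5×0.2863×19.4×8.7² = 210.2 kN/m, acting at H/3 = 2.900 m above the base.
Overturning moment M_o = P_a × H/3 = 210.2 × 2.900 = 609.6.
Resisting moment M_r = W × 3.03 = 1163 × 3.03 = 3524.
FS_overturning = M_r/M_o = 3524/609.6 = 5.781.

5.78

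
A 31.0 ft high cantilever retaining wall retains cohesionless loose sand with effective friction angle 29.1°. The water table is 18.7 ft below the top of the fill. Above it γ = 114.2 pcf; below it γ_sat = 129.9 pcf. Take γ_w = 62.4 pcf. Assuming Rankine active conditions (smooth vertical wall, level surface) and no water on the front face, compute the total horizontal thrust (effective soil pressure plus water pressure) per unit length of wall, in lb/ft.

K_a = tan²(45° − φ/2) = 0.3456.
γ' = 129.9 − 62.4 = 67.50 pcf. Depth below WT = 12.3 ft.
σ'_h at WT = K_a γ d_w = 738.0 psf; at base = 738.0 + K_a γ' × 12.3 = 1025 psf.
P₁ (0–18.7 ft) = ½×738.0×18.7 = 6901. P₂ (18.7–31.0 ft) = ½(738.0+1025)×12.3 = 10840.
P_w = ½ γ_w h₂² = 0.5×62.4×12.3² = 4720. Total = 6901+10840+4720 = 22460 lb/ft.

22500 lb/ft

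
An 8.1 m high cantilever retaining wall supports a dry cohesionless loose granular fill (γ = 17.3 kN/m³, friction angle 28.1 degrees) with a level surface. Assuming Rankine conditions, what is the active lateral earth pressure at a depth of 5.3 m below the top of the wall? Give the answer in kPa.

K_a = (1 − sin φ)/(1 + sin φ) = 0.3596.
σ_h = K_a γ z = 0.3596 × 17.3 × 5.3 = 32.97 kPa.

33.0 kPa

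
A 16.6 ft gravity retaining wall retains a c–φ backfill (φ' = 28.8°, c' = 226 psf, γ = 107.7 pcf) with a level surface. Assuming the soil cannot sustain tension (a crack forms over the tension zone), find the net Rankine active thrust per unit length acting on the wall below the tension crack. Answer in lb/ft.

K_a = 0.3498; √K_a = 0.5914.
Tension-crack depth z_c = 2c/(γ√K_a) = 2×226/(107.7×0.5914) = 7.096 ft.
σ_a at base = K_a γ H − 2c√K_a = 0.3498×107.7×16.6 − 2×226×0.5914 = 358.0 psf.
P_a = ½ × 358.0 × (H − z_c) = 0.5×358.0×9.504 = 1701 lb/ft.

1700 lb/ft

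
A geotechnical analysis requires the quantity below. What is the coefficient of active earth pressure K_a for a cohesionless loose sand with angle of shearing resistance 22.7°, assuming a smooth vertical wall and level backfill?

K_a = tan²(45° − φ/2) = tan²(33.65°) = 0.4431.

0.443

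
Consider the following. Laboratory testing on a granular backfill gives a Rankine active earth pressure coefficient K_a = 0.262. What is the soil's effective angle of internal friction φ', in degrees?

35.8°

K_a = tan²(45° − φ/2) ⇒ 45° − φ/2 = arctan(√0.262) = 27.11°.
φ = 2(45° − 27.11°) = 35.79°.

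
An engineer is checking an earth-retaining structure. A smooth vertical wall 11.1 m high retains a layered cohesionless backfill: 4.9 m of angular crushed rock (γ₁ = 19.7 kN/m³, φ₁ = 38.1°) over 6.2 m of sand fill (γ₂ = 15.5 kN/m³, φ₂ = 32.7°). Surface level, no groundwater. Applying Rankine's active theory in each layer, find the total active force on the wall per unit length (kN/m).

324 kN/m

K_a1 = tan²(45°−38.1°/2) = 0.2368; K_a2 = tan²(45°−32.7°/2) = 0.2985.
Layer 1: σ at base = K_a1 γ₁ h₁ = 22.86 kPa; P₁ = ½×22.86×4.9 = 56.01.
Layer 2: σ_v at top = γ₁h₁ = 96.53; σ_h top = K_a2×96.53 = 28.81; σ_h base = K_a2×(96.53+15.5×6.2) = 57.50.
P₂ = ½(28.81+57.50)×6.2 = 267.6. Total P_a = 56.01+267.6 = 323.6 kN/m.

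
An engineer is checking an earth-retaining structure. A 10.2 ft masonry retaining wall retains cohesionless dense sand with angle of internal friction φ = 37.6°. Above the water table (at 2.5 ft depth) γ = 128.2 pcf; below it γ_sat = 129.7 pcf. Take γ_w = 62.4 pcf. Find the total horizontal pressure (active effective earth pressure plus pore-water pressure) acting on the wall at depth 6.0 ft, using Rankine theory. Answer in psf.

353 psf

K_a = (1 − sin φ)/(1 + sin φ) = 0.2421.
γ' = 129.7 − 62.4 = 67.30 pcf.
Effective vertical stress at 6.0 ft: σ'_v = 128.2×2.5 + 67.30×3.50 = 556.0 psf.
σ'_h = K_a σ'_v = 0.2421 × 556.0 = 134.6 psf; u = γ_w × 3.50 = 218.4 psf.
Total σ_h = 134.6 + 218.4 = 353.0 psf.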